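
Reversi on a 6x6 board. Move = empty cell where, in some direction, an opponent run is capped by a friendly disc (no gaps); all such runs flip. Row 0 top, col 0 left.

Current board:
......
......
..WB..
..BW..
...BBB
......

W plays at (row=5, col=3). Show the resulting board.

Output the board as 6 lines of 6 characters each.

Answer: ......
......
..WB..
..BW..
...WBB
...W..

Derivation:
Place W at (5,3); scan 8 dirs for brackets.
Dir NW: first cell '.' (not opp) -> no flip
Dir N: opp run (4,3) capped by W -> flip
Dir NE: opp run (4,4), next='.' -> no flip
Dir W: first cell '.' (not opp) -> no flip
Dir E: first cell '.' (not opp) -> no flip
Dir SW: edge -> no flip
Dir S: edge -> no flip
Dir SE: edge -> no flip
All flips: (4,3)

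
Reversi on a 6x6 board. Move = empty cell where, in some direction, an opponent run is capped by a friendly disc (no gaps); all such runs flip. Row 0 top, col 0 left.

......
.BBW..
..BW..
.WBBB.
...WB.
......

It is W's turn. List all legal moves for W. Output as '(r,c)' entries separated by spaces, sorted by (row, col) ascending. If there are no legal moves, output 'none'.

Answer: (0,1) (1,0) (2,1) (2,5) (3,5) (4,1) (4,5)

Derivation:
(0,0): no bracket -> illegal
(0,1): flips 1 -> legal
(0,2): no bracket -> illegal
(0,3): no bracket -> illegal
(1,0): flips 2 -> legal
(2,0): no bracket -> illegal
(2,1): flips 2 -> legal
(2,4): no bracket -> illegal
(2,5): flips 1 -> legal
(3,5): flips 3 -> legal
(4,1): flips 1 -> legal
(4,2): no bracket -> illegal
(4,5): flips 2 -> legal
(5,3): no bracket -> illegal
(5,4): no bracket -> illegal
(5,5): no bracket -> illegal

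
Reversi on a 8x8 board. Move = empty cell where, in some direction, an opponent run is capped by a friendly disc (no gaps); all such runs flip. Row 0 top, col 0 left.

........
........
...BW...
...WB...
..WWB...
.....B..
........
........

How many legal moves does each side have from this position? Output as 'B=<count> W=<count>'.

Answer: B=7 W=7

Derivation:
-- B to move --
(1,3): no bracket -> illegal
(1,4): flips 1 -> legal
(1,5): no bracket -> illegal
(2,2): flips 1 -> legal
(2,5): flips 1 -> legal
(3,1): no bracket -> illegal
(3,2): flips 1 -> legal
(3,5): no bracket -> illegal
(4,1): flips 2 -> legal
(5,1): no bracket -> illegal
(5,2): flips 1 -> legal
(5,3): flips 2 -> legal
(5,4): no bracket -> illegal
B mobility = 7
-- W to move --
(1,2): no bracket -> illegal
(1,3): flips 1 -> legal
(1,4): no bracket -> illegal
(2,2): flips 1 -> legal
(2,5): flips 1 -> legal
(3,2): no bracket -> illegal
(3,5): flips 1 -> legal
(4,5): flips 1 -> legal
(4,6): no bracket -> illegal
(5,3): no bracket -> illegal
(5,4): flips 2 -> legal
(5,6): no bracket -> illegal
(6,4): no bracket -> illegal
(6,5): no bracket -> illegal
(6,6): flips 2 -> legal
W mobility = 7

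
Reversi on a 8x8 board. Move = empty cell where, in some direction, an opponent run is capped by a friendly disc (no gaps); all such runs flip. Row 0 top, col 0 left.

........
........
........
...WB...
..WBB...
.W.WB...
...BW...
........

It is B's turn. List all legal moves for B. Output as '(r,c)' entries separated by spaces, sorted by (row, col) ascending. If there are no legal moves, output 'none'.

(2,2): flips 1 -> legal
(2,3): flips 1 -> legal
(2,4): no bracket -> illegal
(3,1): no bracket -> illegal
(3,2): flips 1 -> legal
(4,0): no bracket -> illegal
(4,1): flips 1 -> legal
(5,0): no bracket -> illegal
(5,2): flips 1 -> legal
(5,5): no bracket -> illegal
(6,0): no bracket -> illegal
(6,1): no bracket -> illegal
(6,2): flips 1 -> legal
(6,5): flips 1 -> legal
(7,3): no bracket -> illegal
(7,4): flips 1 -> legal
(7,5): no bracket -> illegal

Answer: (2,2) (2,3) (3,2) (4,1) (5,2) (6,2) (6,5) (7,4)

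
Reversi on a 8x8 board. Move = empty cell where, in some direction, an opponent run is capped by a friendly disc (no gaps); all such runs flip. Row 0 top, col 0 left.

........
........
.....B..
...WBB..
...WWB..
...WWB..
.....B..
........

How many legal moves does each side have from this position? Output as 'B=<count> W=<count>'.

Answer: B=7 W=8

Derivation:
-- B to move --
(2,2): flips 2 -> legal
(2,3): no bracket -> illegal
(2,4): no bracket -> illegal
(3,2): flips 3 -> legal
(4,2): flips 2 -> legal
(5,2): flips 3 -> legal
(6,2): flips 2 -> legal
(6,3): flips 1 -> legal
(6,4): flips 2 -> legal
B mobility = 7
-- W to move --
(1,4): no bracket -> illegal
(1,5): no bracket -> illegal
(1,6): flips 2 -> legal
(2,3): no bracket -> illegal
(2,4): flips 1 -> legal
(2,6): flips 1 -> legal
(3,6): flips 3 -> legal
(4,6): flips 1 -> legal
(5,6): flips 1 -> legal
(6,4): no bracket -> illegal
(6,6): flips 1 -> legal
(7,4): no bracket -> illegal
(7,5): no bracket -> illegal
(7,6): flips 1 -> legal
W mobility = 8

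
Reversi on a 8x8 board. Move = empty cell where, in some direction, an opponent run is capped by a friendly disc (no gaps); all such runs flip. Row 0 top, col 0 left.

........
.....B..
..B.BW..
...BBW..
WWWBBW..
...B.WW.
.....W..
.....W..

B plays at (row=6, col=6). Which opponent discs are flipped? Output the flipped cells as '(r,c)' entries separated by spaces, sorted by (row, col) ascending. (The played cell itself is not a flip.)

Dir NW: opp run (5,5) capped by B -> flip
Dir N: opp run (5,6), next='.' -> no flip
Dir NE: first cell '.' (not opp) -> no flip
Dir W: opp run (6,5), next='.' -> no flip
Dir E: first cell '.' (not opp) -> no flip
Dir SW: opp run (7,5), next=edge -> no flip
Dir S: first cell '.' (not opp) -> no flip
Dir SE: first cell '.' (not opp) -> no flip

Answer: (5,5)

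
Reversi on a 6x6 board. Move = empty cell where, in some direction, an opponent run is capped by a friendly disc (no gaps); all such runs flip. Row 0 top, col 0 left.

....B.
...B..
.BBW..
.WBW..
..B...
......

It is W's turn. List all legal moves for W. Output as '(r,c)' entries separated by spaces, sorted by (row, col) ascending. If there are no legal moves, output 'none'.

(0,2): no bracket -> illegal
(0,3): flips 1 -> legal
(0,5): no bracket -> illegal
(1,0): no bracket -> illegal
(1,1): flips 2 -> legal
(1,2): no bracket -> illegal
(1,4): no bracket -> illegal
(1,5): no bracket -> illegal
(2,0): flips 2 -> legal
(2,4): no bracket -> illegal
(3,0): no bracket -> illegal
(4,1): flips 1 -> legal
(4,3): no bracket -> illegal
(5,1): flips 1 -> legal
(5,2): no bracket -> illegal
(5,3): flips 1 -> legal

Answer: (0,3) (1,1) (2,0) (4,1) (5,1) (5,3)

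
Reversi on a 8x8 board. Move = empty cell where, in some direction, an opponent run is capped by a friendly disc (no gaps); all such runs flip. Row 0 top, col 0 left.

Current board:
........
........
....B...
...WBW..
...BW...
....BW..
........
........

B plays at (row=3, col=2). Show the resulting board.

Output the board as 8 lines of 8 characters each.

Answer: ........
........
....B...
..BBBW..
...BW...
....BW..
........
........

Derivation:
Place B at (3,2); scan 8 dirs for brackets.
Dir NW: first cell '.' (not opp) -> no flip
Dir N: first cell '.' (not opp) -> no flip
Dir NE: first cell '.' (not opp) -> no flip
Dir W: first cell '.' (not opp) -> no flip
Dir E: opp run (3,3) capped by B -> flip
Dir SW: first cell '.' (not opp) -> no flip
Dir S: first cell '.' (not opp) -> no flip
Dir SE: first cell 'B' (not opp) -> no flip
All flips: (3,3)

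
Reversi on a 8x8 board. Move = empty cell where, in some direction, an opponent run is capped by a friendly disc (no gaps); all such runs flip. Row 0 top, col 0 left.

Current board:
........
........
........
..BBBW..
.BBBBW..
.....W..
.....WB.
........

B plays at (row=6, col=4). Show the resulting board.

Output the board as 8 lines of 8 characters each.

Place B at (6,4); scan 8 dirs for brackets.
Dir NW: first cell '.' (not opp) -> no flip
Dir N: first cell '.' (not opp) -> no flip
Dir NE: opp run (5,5), next='.' -> no flip
Dir W: first cell '.' (not opp) -> no flip
Dir E: opp run (6,5) capped by B -> flip
Dir SW: first cell '.' (not opp) -> no flip
Dir S: first cell '.' (not opp) -> no flip
Dir SE: first cell '.' (not opp) -> no flip
All flips: (6,5)

Answer: ........
........
........
..BBBW..
.BBBBW..
.....W..
....BBB.
........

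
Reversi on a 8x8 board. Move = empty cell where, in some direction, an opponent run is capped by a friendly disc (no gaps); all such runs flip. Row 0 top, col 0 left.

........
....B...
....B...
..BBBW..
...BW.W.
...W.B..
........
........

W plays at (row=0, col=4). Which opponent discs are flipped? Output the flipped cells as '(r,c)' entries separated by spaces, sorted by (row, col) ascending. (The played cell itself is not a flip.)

Answer: (1,4) (2,4) (3,4)

Derivation:
Dir NW: edge -> no flip
Dir N: edge -> no flip
Dir NE: edge -> no flip
Dir W: first cell '.' (not opp) -> no flip
Dir E: first cell '.' (not opp) -> no flip
Dir SW: first cell '.' (not opp) -> no flip
Dir S: opp run (1,4) (2,4) (3,4) capped by W -> flip
Dir SE: first cell '.' (not opp) -> no flip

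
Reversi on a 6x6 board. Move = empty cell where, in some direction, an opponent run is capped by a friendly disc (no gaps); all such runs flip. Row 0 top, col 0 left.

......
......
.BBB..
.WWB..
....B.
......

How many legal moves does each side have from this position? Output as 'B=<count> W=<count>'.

Answer: B=5 W=6

Derivation:
-- B to move --
(2,0): no bracket -> illegal
(3,0): flips 2 -> legal
(4,0): flips 1 -> legal
(4,1): flips 2 -> legal
(4,2): flips 1 -> legal
(4,3): flips 1 -> legal
B mobility = 5
-- W to move --
(1,0): flips 1 -> legal
(1,1): flips 1 -> legal
(1,2): flips 1 -> legal
(1,3): flips 1 -> legal
(1,4): flips 1 -> legal
(2,0): no bracket -> illegal
(2,4): no bracket -> illegal
(3,0): no bracket -> illegal
(3,4): flips 1 -> legal
(3,5): no bracket -> illegal
(4,2): no bracket -> illegal
(4,3): no bracket -> illegal
(4,5): no bracket -> illegal
(5,3): no bracket -> illegal
(5,4): no bracket -> illegal
(5,5): no bracket -> illegal
W mobility = 6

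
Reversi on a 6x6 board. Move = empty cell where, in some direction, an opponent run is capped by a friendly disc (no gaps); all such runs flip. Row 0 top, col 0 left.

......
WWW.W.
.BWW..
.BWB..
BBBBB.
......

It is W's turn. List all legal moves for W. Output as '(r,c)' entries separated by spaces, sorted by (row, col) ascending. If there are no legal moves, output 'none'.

Answer: (2,0) (3,0) (3,4) (5,0) (5,1) (5,2) (5,3) (5,4) (5,5)

Derivation:
(2,0): flips 1 -> legal
(2,4): no bracket -> illegal
(3,0): flips 2 -> legal
(3,4): flips 1 -> legal
(3,5): no bracket -> illegal
(4,5): no bracket -> illegal
(5,0): flips 1 -> legal
(5,1): flips 3 -> legal
(5,2): flips 1 -> legal
(5,3): flips 2 -> legal
(5,4): flips 1 -> legal
(5,5): flips 2 -> legal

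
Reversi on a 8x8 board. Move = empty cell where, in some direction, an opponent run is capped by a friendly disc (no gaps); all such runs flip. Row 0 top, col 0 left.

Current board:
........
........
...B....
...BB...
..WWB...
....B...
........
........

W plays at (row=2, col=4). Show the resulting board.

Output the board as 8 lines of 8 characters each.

Answer: ........
........
...BW...
...WB...
..WWB...
....B...
........
........

Derivation:
Place W at (2,4); scan 8 dirs for brackets.
Dir NW: first cell '.' (not opp) -> no flip
Dir N: first cell '.' (not opp) -> no flip
Dir NE: first cell '.' (not opp) -> no flip
Dir W: opp run (2,3), next='.' -> no flip
Dir E: first cell '.' (not opp) -> no flip
Dir SW: opp run (3,3) capped by W -> flip
Dir S: opp run (3,4) (4,4) (5,4), next='.' -> no flip
Dir SE: first cell '.' (not opp) -> no flip
All flips: (3,3)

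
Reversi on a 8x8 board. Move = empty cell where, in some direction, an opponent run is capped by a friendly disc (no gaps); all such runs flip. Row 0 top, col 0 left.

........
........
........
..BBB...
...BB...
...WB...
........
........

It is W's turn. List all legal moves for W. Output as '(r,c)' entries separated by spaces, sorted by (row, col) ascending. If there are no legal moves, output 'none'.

(2,1): no bracket -> illegal
(2,2): no bracket -> illegal
(2,3): flips 2 -> legal
(2,4): no bracket -> illegal
(2,5): no bracket -> illegal
(3,1): no bracket -> illegal
(3,5): flips 1 -> legal
(4,1): no bracket -> illegal
(4,2): no bracket -> illegal
(4,5): no bracket -> illegal
(5,2): no bracket -> illegal
(5,5): flips 1 -> legal
(6,3): no bracket -> illegal
(6,4): no bracket -> illegal
(6,5): no bracket -> illegal

Answer: (2,3) (3,5) (5,5)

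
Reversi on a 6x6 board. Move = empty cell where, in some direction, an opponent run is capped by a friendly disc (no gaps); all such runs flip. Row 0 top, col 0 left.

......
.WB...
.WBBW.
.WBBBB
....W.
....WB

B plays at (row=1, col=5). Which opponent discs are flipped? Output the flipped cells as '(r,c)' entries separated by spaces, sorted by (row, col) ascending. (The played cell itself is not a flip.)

Dir NW: first cell '.' (not opp) -> no flip
Dir N: first cell '.' (not opp) -> no flip
Dir NE: edge -> no flip
Dir W: first cell '.' (not opp) -> no flip
Dir E: edge -> no flip
Dir SW: opp run (2,4) capped by B -> flip
Dir S: first cell '.' (not opp) -> no flip
Dir SE: edge -> no flip

Answer: (2,4)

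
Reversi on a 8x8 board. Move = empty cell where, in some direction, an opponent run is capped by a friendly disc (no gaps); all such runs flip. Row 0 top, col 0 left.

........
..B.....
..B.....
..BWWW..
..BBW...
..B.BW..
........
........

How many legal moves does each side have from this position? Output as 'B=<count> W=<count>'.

Answer: B=7 W=7

Derivation:
-- B to move --
(2,3): flips 1 -> legal
(2,4): flips 3 -> legal
(2,5): flips 1 -> legal
(2,6): no bracket -> illegal
(3,6): flips 3 -> legal
(4,5): flips 1 -> legal
(4,6): no bracket -> illegal
(5,3): no bracket -> illegal
(5,6): flips 1 -> legal
(6,4): no bracket -> illegal
(6,5): no bracket -> illegal
(6,6): flips 3 -> legal
B mobility = 7
-- W to move --
(0,1): no bracket -> illegal
(0,2): no bracket -> illegal
(0,3): no bracket -> illegal
(1,1): flips 1 -> legal
(1,3): no bracket -> illegal
(2,1): no bracket -> illegal
(2,3): no bracket -> illegal
(3,1): flips 1 -> legal
(4,1): flips 2 -> legal
(4,5): no bracket -> illegal
(5,1): flips 1 -> legal
(5,3): flips 2 -> legal
(6,1): flips 2 -> legal
(6,2): no bracket -> illegal
(6,3): no bracket -> illegal
(6,4): flips 1 -> legal
(6,5): no bracket -> illegal
W mobility = 7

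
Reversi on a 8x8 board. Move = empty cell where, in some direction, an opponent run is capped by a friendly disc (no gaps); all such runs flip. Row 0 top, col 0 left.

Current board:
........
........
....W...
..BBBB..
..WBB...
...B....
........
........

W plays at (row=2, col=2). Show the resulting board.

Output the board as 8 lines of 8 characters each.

Answer: ........
........
..W.W...
..WBBB..
..WBB...
...B....
........
........

Derivation:
Place W at (2,2); scan 8 dirs for brackets.
Dir NW: first cell '.' (not opp) -> no flip
Dir N: first cell '.' (not opp) -> no flip
Dir NE: first cell '.' (not opp) -> no flip
Dir W: first cell '.' (not opp) -> no flip
Dir E: first cell '.' (not opp) -> no flip
Dir SW: first cell '.' (not opp) -> no flip
Dir S: opp run (3,2) capped by W -> flip
Dir SE: opp run (3,3) (4,4), next='.' -> no flip
All flips: (3,2)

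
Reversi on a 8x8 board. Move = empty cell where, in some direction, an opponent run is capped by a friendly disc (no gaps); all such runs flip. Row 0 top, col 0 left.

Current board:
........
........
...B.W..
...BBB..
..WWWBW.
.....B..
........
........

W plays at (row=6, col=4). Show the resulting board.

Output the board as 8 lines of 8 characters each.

Place W at (6,4); scan 8 dirs for brackets.
Dir NW: first cell '.' (not opp) -> no flip
Dir N: first cell '.' (not opp) -> no flip
Dir NE: opp run (5,5) capped by W -> flip
Dir W: first cell '.' (not opp) -> no flip
Dir E: first cell '.' (not opp) -> no flip
Dir SW: first cell '.' (not opp) -> no flip
Dir S: first cell '.' (not opp) -> no flip
Dir SE: first cell '.' (not opp) -> no flip
All flips: (5,5)

Answer: ........
........
...B.W..
...BBB..
..WWWBW.
.....W..
....W...
........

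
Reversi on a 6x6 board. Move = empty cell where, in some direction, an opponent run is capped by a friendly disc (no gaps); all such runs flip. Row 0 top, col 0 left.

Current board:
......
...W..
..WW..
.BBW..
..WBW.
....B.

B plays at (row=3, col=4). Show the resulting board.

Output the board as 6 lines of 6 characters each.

Answer: ......
...W..
..WW..
.BBBB.
..WBB.
....B.

Derivation:
Place B at (3,4); scan 8 dirs for brackets.
Dir NW: opp run (2,3), next='.' -> no flip
Dir N: first cell '.' (not opp) -> no flip
Dir NE: first cell '.' (not opp) -> no flip
Dir W: opp run (3,3) capped by B -> flip
Dir E: first cell '.' (not opp) -> no flip
Dir SW: first cell 'B' (not opp) -> no flip
Dir S: opp run (4,4) capped by B -> flip
Dir SE: first cell '.' (not opp) -> no flip
All flips: (3,3) (4,4)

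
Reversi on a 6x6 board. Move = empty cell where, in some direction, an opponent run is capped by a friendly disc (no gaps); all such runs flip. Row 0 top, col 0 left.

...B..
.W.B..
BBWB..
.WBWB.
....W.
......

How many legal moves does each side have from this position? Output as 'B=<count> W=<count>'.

Answer: B=9 W=4

Derivation:
-- B to move --
(0,0): no bracket -> illegal
(0,1): flips 1 -> legal
(0,2): flips 1 -> legal
(1,0): no bracket -> illegal
(1,2): flips 1 -> legal
(2,4): no bracket -> illegal
(3,0): flips 1 -> legal
(3,5): no bracket -> illegal
(4,0): flips 2 -> legal
(4,1): flips 1 -> legal
(4,2): flips 1 -> legal
(4,3): flips 1 -> legal
(4,5): no bracket -> illegal
(5,3): no bracket -> illegal
(5,4): flips 1 -> legal
(5,5): no bracket -> illegal
B mobility = 9
-- W to move --
(0,2): no bracket -> illegal
(0,4): flips 1 -> legal
(1,0): no bracket -> illegal
(1,2): no bracket -> illegal
(1,4): no bracket -> illegal
(2,4): flips 2 -> legal
(2,5): no bracket -> illegal
(3,0): no bracket -> illegal
(3,5): flips 1 -> legal
(4,1): no bracket -> illegal
(4,2): flips 1 -> legal
(4,3): no bracket -> illegal
(4,5): no bracket -> illegal
W mobility = 4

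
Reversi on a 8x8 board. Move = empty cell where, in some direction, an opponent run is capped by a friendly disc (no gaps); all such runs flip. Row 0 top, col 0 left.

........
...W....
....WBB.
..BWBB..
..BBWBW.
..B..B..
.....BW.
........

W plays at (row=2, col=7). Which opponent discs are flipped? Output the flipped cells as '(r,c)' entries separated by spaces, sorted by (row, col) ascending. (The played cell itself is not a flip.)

Dir NW: first cell '.' (not opp) -> no flip
Dir N: first cell '.' (not opp) -> no flip
Dir NE: edge -> no flip
Dir W: opp run (2,6) (2,5) capped by W -> flip
Dir E: edge -> no flip
Dir SW: first cell '.' (not opp) -> no flip
Dir S: first cell '.' (not opp) -> no flip
Dir SE: edge -> no flip

Answer: (2,5) (2,6)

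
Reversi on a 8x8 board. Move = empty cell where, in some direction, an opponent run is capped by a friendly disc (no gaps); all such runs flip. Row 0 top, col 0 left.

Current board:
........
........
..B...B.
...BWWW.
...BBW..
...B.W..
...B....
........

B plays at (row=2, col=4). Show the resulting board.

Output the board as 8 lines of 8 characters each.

Place B at (2,4); scan 8 dirs for brackets.
Dir NW: first cell '.' (not opp) -> no flip
Dir N: first cell '.' (not opp) -> no flip
Dir NE: first cell '.' (not opp) -> no flip
Dir W: first cell '.' (not opp) -> no flip
Dir E: first cell '.' (not opp) -> no flip
Dir SW: first cell 'B' (not opp) -> no flip
Dir S: opp run (3,4) capped by B -> flip
Dir SE: opp run (3,5), next='.' -> no flip
All flips: (3,4)

Answer: ........
........
..B.B.B.
...BBWW.
...BBW..
...B.W..
...B....
........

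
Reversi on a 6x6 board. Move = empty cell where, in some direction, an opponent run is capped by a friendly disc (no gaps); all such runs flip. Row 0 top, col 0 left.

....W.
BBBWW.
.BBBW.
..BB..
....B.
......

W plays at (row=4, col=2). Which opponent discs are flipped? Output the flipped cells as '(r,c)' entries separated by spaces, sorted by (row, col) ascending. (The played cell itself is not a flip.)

Dir NW: first cell '.' (not opp) -> no flip
Dir N: opp run (3,2) (2,2) (1,2), next='.' -> no flip
Dir NE: opp run (3,3) capped by W -> flip
Dir W: first cell '.' (not opp) -> no flip
Dir E: first cell '.' (not opp) -> no flip
Dir SW: first cell '.' (not opp) -> no flip
Dir S: first cell '.' (not opp) -> no flip
Dir SE: first cell '.' (not opp) -> no flip

Answer: (3,3)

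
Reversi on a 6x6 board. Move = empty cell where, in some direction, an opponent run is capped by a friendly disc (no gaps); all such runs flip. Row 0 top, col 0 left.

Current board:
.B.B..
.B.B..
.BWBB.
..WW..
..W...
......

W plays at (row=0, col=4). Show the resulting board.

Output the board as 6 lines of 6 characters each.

Answer: .B.BW.
.B.W..
.BWBB.
..WW..
..W...
......

Derivation:
Place W at (0,4); scan 8 dirs for brackets.
Dir NW: edge -> no flip
Dir N: edge -> no flip
Dir NE: edge -> no flip
Dir W: opp run (0,3), next='.' -> no flip
Dir E: first cell '.' (not opp) -> no flip
Dir SW: opp run (1,3) capped by W -> flip
Dir S: first cell '.' (not opp) -> no flip
Dir SE: first cell '.' (not opp) -> no flip
All flips: (1,3)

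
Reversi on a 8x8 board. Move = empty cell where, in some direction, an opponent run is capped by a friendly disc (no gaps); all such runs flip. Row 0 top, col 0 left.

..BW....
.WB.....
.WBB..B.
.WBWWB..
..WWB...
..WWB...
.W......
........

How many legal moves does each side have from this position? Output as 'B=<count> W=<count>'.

Answer: B=12 W=9

Derivation:
-- B to move --
(0,0): flips 1 -> legal
(0,1): no bracket -> illegal
(0,4): flips 1 -> legal
(1,0): flips 2 -> legal
(1,3): no bracket -> illegal
(1,4): no bracket -> illegal
(2,0): flips 2 -> legal
(2,4): flips 1 -> legal
(2,5): no bracket -> illegal
(3,0): flips 2 -> legal
(4,0): flips 1 -> legal
(4,1): flips 2 -> legal
(4,5): flips 1 -> legal
(5,0): no bracket -> illegal
(5,1): flips 2 -> legal
(6,0): no bracket -> illegal
(6,2): flips 3 -> legal
(6,3): flips 3 -> legal
(6,4): no bracket -> illegal
(7,0): no bracket -> illegal
(7,1): no bracket -> illegal
(7,2): no bracket -> illegal
B mobility = 12
-- W to move --
(0,1): flips 3 -> legal
(1,3): flips 3 -> legal
(1,4): no bracket -> illegal
(1,5): no bracket -> illegal
(1,6): no bracket -> illegal
(1,7): flips 3 -> legal
(2,4): flips 2 -> legal
(2,5): no bracket -> illegal
(2,7): no bracket -> illegal
(3,6): flips 1 -> legal
(3,7): no bracket -> illegal
(4,1): no bracket -> illegal
(4,5): flips 1 -> legal
(4,6): no bracket -> illegal
(5,5): flips 2 -> legal
(6,3): no bracket -> illegal
(6,4): flips 2 -> legal
(6,5): flips 1 -> legal
W mobility = 9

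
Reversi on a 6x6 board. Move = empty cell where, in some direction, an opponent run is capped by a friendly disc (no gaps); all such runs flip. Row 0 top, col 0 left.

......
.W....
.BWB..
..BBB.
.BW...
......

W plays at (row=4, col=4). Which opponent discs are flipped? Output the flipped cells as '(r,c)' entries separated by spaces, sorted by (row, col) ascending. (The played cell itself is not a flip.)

Answer: (3,3)

Derivation:
Dir NW: opp run (3,3) capped by W -> flip
Dir N: opp run (3,4), next='.' -> no flip
Dir NE: first cell '.' (not opp) -> no flip
Dir W: first cell '.' (not opp) -> no flip
Dir E: first cell '.' (not opp) -> no flip
Dir SW: first cell '.' (not opp) -> no flip
Dir S: first cell '.' (not opp) -> no flip
Dir SE: first cell '.' (not opp) -> no flip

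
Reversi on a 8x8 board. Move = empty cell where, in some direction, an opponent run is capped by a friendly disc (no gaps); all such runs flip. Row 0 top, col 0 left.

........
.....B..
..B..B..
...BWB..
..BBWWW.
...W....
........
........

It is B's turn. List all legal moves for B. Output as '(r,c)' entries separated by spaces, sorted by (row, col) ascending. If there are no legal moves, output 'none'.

(2,3): no bracket -> illegal
(2,4): no bracket -> illegal
(3,6): no bracket -> illegal
(3,7): no bracket -> illegal
(4,7): flips 3 -> legal
(5,2): no bracket -> illegal
(5,4): no bracket -> illegal
(5,5): flips 2 -> legal
(5,6): no bracket -> illegal
(5,7): flips 1 -> legal
(6,2): flips 2 -> legal
(6,3): flips 1 -> legal
(6,4): flips 1 -> legal

Answer: (4,7) (5,5) (5,7) (6,2) (6,3) (6,4)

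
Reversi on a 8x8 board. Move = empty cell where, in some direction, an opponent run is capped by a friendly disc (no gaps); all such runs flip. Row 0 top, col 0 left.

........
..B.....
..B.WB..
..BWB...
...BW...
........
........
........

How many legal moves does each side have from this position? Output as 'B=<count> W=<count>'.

-- B to move --
(1,3): no bracket -> illegal
(1,4): flips 1 -> legal
(1,5): no bracket -> illegal
(2,3): flips 2 -> legal
(3,5): no bracket -> illegal
(4,2): no bracket -> illegal
(4,5): flips 1 -> legal
(5,3): no bracket -> illegal
(5,4): flips 1 -> legal
(5,5): flips 2 -> legal
B mobility = 5
-- W to move --
(0,1): no bracket -> illegal
(0,2): no bracket -> illegal
(0,3): no bracket -> illegal
(1,1): flips 1 -> legal
(1,3): no bracket -> illegal
(1,4): no bracket -> illegal
(1,5): no bracket -> illegal
(1,6): no bracket -> illegal
(2,1): no bracket -> illegal
(2,3): no bracket -> illegal
(2,6): flips 1 -> legal
(3,1): flips 1 -> legal
(3,5): flips 1 -> legal
(3,6): no bracket -> illegal
(4,1): no bracket -> illegal
(4,2): flips 1 -> legal
(4,5): no bracket -> illegal
(5,2): no bracket -> illegal
(5,3): flips 1 -> legal
(5,4): no bracket -> illegal
W mobility = 6

Answer: B=5 W=6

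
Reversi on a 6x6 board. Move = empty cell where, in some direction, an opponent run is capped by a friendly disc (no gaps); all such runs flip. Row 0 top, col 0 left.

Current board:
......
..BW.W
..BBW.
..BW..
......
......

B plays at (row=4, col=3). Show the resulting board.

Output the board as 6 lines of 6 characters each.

Answer: ......
..BW.W
..BBW.
..BB..
...B..
......

Derivation:
Place B at (4,3); scan 8 dirs for brackets.
Dir NW: first cell 'B' (not opp) -> no flip
Dir N: opp run (3,3) capped by B -> flip
Dir NE: first cell '.' (not opp) -> no flip
Dir W: first cell '.' (not opp) -> no flip
Dir E: first cell '.' (not opp) -> no flip
Dir SW: first cell '.' (not opp) -> no flip
Dir S: first cell '.' (not opp) -> no flip
Dir SE: first cell '.' (not opp) -> no flip
All flips: (3,3)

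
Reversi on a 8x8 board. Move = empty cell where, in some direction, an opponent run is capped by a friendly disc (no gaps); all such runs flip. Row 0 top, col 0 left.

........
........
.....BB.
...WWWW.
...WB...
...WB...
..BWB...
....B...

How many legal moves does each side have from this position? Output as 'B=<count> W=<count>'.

Answer: B=9 W=10

Derivation:
-- B to move --
(2,2): flips 1 -> legal
(2,3): no bracket -> illegal
(2,4): flips 1 -> legal
(2,7): no bracket -> illegal
(3,2): flips 1 -> legal
(3,7): no bracket -> illegal
(4,2): flips 2 -> legal
(4,5): flips 1 -> legal
(4,6): flips 1 -> legal
(4,7): flips 1 -> legal
(5,2): flips 4 -> legal
(7,2): flips 1 -> legal
(7,3): no bracket -> illegal
B mobility = 9
-- W to move --
(1,4): flips 1 -> legal
(1,5): flips 1 -> legal
(1,6): flips 2 -> legal
(1,7): flips 1 -> legal
(2,4): no bracket -> illegal
(2,7): no bracket -> illegal
(3,7): no bracket -> illegal
(4,5): flips 2 -> legal
(5,1): no bracket -> illegal
(5,2): no bracket -> illegal
(5,5): flips 2 -> legal
(6,1): flips 1 -> legal
(6,5): flips 2 -> legal
(7,1): flips 1 -> legal
(7,2): no bracket -> illegal
(7,3): no bracket -> illegal
(7,5): flips 1 -> legal
W mobility = 10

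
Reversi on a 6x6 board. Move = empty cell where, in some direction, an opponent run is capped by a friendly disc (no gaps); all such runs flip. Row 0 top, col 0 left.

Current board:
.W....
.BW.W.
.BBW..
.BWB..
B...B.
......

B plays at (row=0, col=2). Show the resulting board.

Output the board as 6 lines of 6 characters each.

Answer: .WB...
.BB.W.
.BBW..
.BWB..
B...B.
......

Derivation:
Place B at (0,2); scan 8 dirs for brackets.
Dir NW: edge -> no flip
Dir N: edge -> no flip
Dir NE: edge -> no flip
Dir W: opp run (0,1), next='.' -> no flip
Dir E: first cell '.' (not opp) -> no flip
Dir SW: first cell 'B' (not opp) -> no flip
Dir S: opp run (1,2) capped by B -> flip
Dir SE: first cell '.' (not opp) -> no flip
All flips: (1,2)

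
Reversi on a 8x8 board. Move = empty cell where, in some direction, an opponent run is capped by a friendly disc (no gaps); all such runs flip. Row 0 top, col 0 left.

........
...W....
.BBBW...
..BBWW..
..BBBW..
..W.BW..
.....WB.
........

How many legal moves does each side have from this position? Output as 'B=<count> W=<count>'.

Answer: B=13 W=12

Derivation:
-- B to move --
(0,2): no bracket -> illegal
(0,3): flips 1 -> legal
(0,4): flips 1 -> legal
(1,2): no bracket -> illegal
(1,4): flips 2 -> legal
(1,5): flips 1 -> legal
(2,5): flips 2 -> legal
(2,6): flips 1 -> legal
(3,6): flips 3 -> legal
(4,1): no bracket -> illegal
(4,6): flips 1 -> legal
(5,1): no bracket -> illegal
(5,3): no bracket -> illegal
(5,6): flips 3 -> legal
(6,1): flips 1 -> legal
(6,2): flips 1 -> legal
(6,3): no bracket -> illegal
(6,4): flips 1 -> legal
(7,4): no bracket -> illegal
(7,5): no bracket -> illegal
(7,6): flips 1 -> legal
B mobility = 13
-- W to move --
(1,0): flips 4 -> legal
(1,1): flips 3 -> legal
(1,2): flips 4 -> legal
(1,4): no bracket -> illegal
(2,0): flips 3 -> legal
(3,0): no bracket -> illegal
(3,1): flips 3 -> legal
(4,1): flips 3 -> legal
(5,1): flips 2 -> legal
(5,3): flips 5 -> legal
(5,6): no bracket -> illegal
(5,7): no bracket -> illegal
(6,3): flips 1 -> legal
(6,4): flips 2 -> legal
(6,7): flips 1 -> legal
(7,5): no bracket -> illegal
(7,6): no bracket -> illegal
(7,7): flips 1 -> legal
W mobility = 12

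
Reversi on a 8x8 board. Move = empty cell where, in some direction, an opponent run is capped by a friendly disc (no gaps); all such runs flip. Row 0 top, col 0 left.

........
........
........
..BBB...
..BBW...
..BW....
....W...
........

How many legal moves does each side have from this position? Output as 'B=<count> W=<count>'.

-- B to move --
(3,5): no bracket -> illegal
(4,5): flips 1 -> legal
(5,4): flips 2 -> legal
(5,5): flips 1 -> legal
(6,2): no bracket -> illegal
(6,3): flips 1 -> legal
(6,5): no bracket -> illegal
(7,3): no bracket -> illegal
(7,4): no bracket -> illegal
(7,5): flips 2 -> legal
B mobility = 5
-- W to move --
(2,1): no bracket -> illegal
(2,2): flips 1 -> legal
(2,3): flips 2 -> legal
(2,4): flips 1 -> legal
(2,5): no bracket -> illegal
(3,1): flips 1 -> legal
(3,5): no bracket -> illegal
(4,1): flips 2 -> legal
(4,5): no bracket -> illegal
(5,1): flips 1 -> legal
(5,4): no bracket -> illegal
(6,1): no bracket -> illegal
(6,2): no bracket -> illegal
(6,3): no bracket -> illegal
W mobility = 6

Answer: B=5 W=6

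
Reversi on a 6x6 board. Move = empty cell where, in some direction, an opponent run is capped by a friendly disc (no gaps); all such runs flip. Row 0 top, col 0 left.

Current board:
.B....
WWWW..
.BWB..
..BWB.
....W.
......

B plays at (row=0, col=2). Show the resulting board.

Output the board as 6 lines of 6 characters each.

Place B at (0,2); scan 8 dirs for brackets.
Dir NW: edge -> no flip
Dir N: edge -> no flip
Dir NE: edge -> no flip
Dir W: first cell 'B' (not opp) -> no flip
Dir E: first cell '.' (not opp) -> no flip
Dir SW: opp run (1,1), next='.' -> no flip
Dir S: opp run (1,2) (2,2) capped by B -> flip
Dir SE: opp run (1,3), next='.' -> no flip
All flips: (1,2) (2,2)

Answer: .BB...
WWBW..
.BBB..
..BWB.
....W.
......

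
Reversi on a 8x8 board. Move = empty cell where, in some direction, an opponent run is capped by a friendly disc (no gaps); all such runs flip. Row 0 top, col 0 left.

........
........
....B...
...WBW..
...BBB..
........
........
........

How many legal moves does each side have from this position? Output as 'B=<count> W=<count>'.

-- B to move --
(2,2): flips 1 -> legal
(2,3): flips 1 -> legal
(2,5): flips 1 -> legal
(2,6): flips 1 -> legal
(3,2): flips 1 -> legal
(3,6): flips 1 -> legal
(4,2): flips 1 -> legal
(4,6): flips 1 -> legal
B mobility = 8
-- W to move --
(1,3): flips 1 -> legal
(1,4): no bracket -> illegal
(1,5): flips 1 -> legal
(2,3): no bracket -> illegal
(2,5): no bracket -> illegal
(3,2): no bracket -> illegal
(3,6): no bracket -> illegal
(4,2): no bracket -> illegal
(4,6): no bracket -> illegal
(5,2): no bracket -> illegal
(5,3): flips 2 -> legal
(5,4): no bracket -> illegal
(5,5): flips 2 -> legal
(5,6): no bracket -> illegal
W mobility = 4

Answer: B=8 W=4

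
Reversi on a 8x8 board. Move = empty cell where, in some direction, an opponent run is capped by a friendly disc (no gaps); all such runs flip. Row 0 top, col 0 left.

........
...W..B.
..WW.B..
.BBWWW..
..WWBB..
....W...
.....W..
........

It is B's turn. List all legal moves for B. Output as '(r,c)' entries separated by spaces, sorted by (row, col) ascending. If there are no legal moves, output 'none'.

Answer: (0,4) (1,1) (1,2) (1,4) (2,4) (2,6) (3,6) (4,1) (5,2) (5,3) (6,3) (6,4) (7,6)

Derivation:
(0,2): no bracket -> illegal
(0,3): no bracket -> illegal
(0,4): flips 2 -> legal
(1,1): flips 2 -> legal
(1,2): flips 3 -> legal
(1,4): flips 1 -> legal
(2,1): no bracket -> illegal
(2,4): flips 1 -> legal
(2,6): flips 1 -> legal
(3,6): flips 3 -> legal
(4,1): flips 2 -> legal
(4,6): no bracket -> illegal
(5,1): no bracket -> illegal
(5,2): flips 3 -> legal
(5,3): flips 1 -> legal
(5,5): no bracket -> illegal
(5,6): no bracket -> illegal
(6,3): flips 1 -> legal
(6,4): flips 1 -> legal
(6,6): no bracket -> illegal
(7,4): no bracket -> illegal
(7,5): no bracket -> illegal
(7,6): flips 3 -> legal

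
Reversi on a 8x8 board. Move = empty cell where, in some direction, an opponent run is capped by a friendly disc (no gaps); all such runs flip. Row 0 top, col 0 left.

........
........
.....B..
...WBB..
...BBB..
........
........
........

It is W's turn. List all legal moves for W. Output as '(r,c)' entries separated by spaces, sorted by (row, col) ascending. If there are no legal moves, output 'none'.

Answer: (3,6) (5,3) (5,5)

Derivation:
(1,4): no bracket -> illegal
(1,5): no bracket -> illegal
(1,6): no bracket -> illegal
(2,3): no bracket -> illegal
(2,4): no bracket -> illegal
(2,6): no bracket -> illegal
(3,2): no bracket -> illegal
(3,6): flips 2 -> legal
(4,2): no bracket -> illegal
(4,6): no bracket -> illegal
(5,2): no bracket -> illegal
(5,3): flips 1 -> legal
(5,4): no bracket -> illegal
(5,5): flips 1 -> legal
(5,6): no bracket -> illegal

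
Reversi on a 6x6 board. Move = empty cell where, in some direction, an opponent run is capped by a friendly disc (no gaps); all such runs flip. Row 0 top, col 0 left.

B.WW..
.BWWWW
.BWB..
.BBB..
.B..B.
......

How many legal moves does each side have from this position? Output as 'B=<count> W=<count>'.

Answer: B=3 W=10

Derivation:
-- B to move --
(0,1): flips 1 -> legal
(0,4): flips 2 -> legal
(0,5): flips 1 -> legal
(2,4): no bracket -> illegal
(2,5): no bracket -> illegal
B mobility = 3
-- W to move --
(0,1): no bracket -> illegal
(1,0): flips 1 -> legal
(2,0): flips 2 -> legal
(2,4): flips 1 -> legal
(3,0): flips 1 -> legal
(3,4): flips 1 -> legal
(3,5): no bracket -> illegal
(4,0): flips 1 -> legal
(4,2): flips 1 -> legal
(4,3): flips 2 -> legal
(4,5): no bracket -> illegal
(5,0): flips 3 -> legal
(5,1): no bracket -> illegal
(5,2): no bracket -> illegal
(5,3): no bracket -> illegal
(5,4): no bracket -> illegal
(5,5): flips 2 -> legal
W mobility = 10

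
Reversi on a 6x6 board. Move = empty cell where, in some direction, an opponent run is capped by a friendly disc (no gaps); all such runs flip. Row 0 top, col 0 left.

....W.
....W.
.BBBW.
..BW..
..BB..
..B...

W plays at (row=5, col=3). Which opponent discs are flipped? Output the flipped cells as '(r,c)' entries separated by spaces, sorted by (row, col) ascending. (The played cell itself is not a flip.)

Dir NW: opp run (4,2), next='.' -> no flip
Dir N: opp run (4,3) capped by W -> flip
Dir NE: first cell '.' (not opp) -> no flip
Dir W: opp run (5,2), next='.' -> no flip
Dir E: first cell '.' (not opp) -> no flip
Dir SW: edge -> no flip
Dir S: edge -> no flip
Dir SE: edge -> no flip

Answer: (4,3)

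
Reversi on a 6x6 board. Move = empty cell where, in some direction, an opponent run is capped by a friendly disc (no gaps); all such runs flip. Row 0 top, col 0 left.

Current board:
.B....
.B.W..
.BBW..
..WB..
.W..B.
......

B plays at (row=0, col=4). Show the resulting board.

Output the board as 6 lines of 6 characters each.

Place B at (0,4); scan 8 dirs for brackets.
Dir NW: edge -> no flip
Dir N: edge -> no flip
Dir NE: edge -> no flip
Dir W: first cell '.' (not opp) -> no flip
Dir E: first cell '.' (not opp) -> no flip
Dir SW: opp run (1,3) capped by B -> flip
Dir S: first cell '.' (not opp) -> no flip
Dir SE: first cell '.' (not opp) -> no flip
All flips: (1,3)

Answer: .B..B.
.B.B..
.BBW..
..WB..
.W..B.
......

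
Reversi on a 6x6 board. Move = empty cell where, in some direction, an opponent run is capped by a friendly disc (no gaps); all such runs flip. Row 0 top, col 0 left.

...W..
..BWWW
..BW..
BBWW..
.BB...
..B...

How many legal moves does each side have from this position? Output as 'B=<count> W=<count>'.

-- B to move --
(0,2): no bracket -> illegal
(0,4): flips 1 -> legal
(0,5): flips 3 -> legal
(2,1): no bracket -> illegal
(2,4): flips 2 -> legal
(2,5): no bracket -> illegal
(3,4): flips 3 -> legal
(4,3): no bracket -> illegal
(4,4): flips 1 -> legal
B mobility = 5
-- W to move --
(0,1): flips 1 -> legal
(0,2): flips 2 -> legal
(1,1): flips 2 -> legal
(2,0): no bracket -> illegal
(2,1): flips 2 -> legal
(4,0): flips 2 -> legal
(4,3): no bracket -> illegal
(5,0): flips 1 -> legal
(5,1): flips 1 -> legal
(5,3): no bracket -> illegal
W mobility = 7

Answer: B=5 W=7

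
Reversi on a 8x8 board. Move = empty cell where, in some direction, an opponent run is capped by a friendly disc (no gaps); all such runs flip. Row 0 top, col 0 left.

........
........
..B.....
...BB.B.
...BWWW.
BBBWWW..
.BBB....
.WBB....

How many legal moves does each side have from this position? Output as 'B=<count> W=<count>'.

Answer: B=7 W=9

Derivation:
-- B to move --
(3,5): flips 2 -> legal
(3,7): no bracket -> illegal
(4,2): no bracket -> illegal
(4,7): flips 3 -> legal
(5,6): flips 5 -> legal
(5,7): no bracket -> illegal
(6,0): no bracket -> illegal
(6,4): flips 2 -> legal
(6,5): flips 1 -> legal
(6,6): flips 2 -> legal
(7,0): flips 1 -> legal
B mobility = 7
-- W to move --
(1,1): flips 2 -> legal
(1,2): no bracket -> illegal
(1,3): no bracket -> illegal
(2,1): no bracket -> illegal
(2,3): flips 3 -> legal
(2,4): flips 1 -> legal
(2,5): no bracket -> illegal
(2,6): flips 1 -> legal
(2,7): flips 1 -> legal
(3,1): no bracket -> illegal
(3,2): flips 1 -> legal
(3,5): no bracket -> illegal
(3,7): no bracket -> illegal
(4,0): no bracket -> illegal
(4,1): flips 2 -> legal
(4,2): flips 1 -> legal
(4,7): no bracket -> illegal
(6,0): no bracket -> illegal
(6,4): no bracket -> illegal
(7,0): no bracket -> illegal
(7,4): flips 2 -> legal
W mobility = 9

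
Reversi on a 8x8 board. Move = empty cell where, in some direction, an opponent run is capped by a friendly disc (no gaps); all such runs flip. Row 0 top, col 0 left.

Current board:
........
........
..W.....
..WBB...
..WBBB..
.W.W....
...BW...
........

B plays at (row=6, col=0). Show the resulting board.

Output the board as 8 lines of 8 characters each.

Place B at (6,0); scan 8 dirs for brackets.
Dir NW: edge -> no flip
Dir N: first cell '.' (not opp) -> no flip
Dir NE: opp run (5,1) (4,2) capped by B -> flip
Dir W: edge -> no flip
Dir E: first cell '.' (not opp) -> no flip
Dir SW: edge -> no flip
Dir S: first cell '.' (not opp) -> no flip
Dir SE: first cell '.' (not opp) -> no flip
All flips: (4,2) (5,1)

Answer: ........
........
..W.....
..WBB...
..BBBB..
.B.W....
B..BW...
........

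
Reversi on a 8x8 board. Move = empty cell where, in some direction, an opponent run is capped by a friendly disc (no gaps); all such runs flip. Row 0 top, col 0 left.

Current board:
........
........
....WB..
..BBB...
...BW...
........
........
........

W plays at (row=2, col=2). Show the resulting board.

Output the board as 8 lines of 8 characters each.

Place W at (2,2); scan 8 dirs for brackets.
Dir NW: first cell '.' (not opp) -> no flip
Dir N: first cell '.' (not opp) -> no flip
Dir NE: first cell '.' (not opp) -> no flip
Dir W: first cell '.' (not opp) -> no flip
Dir E: first cell '.' (not opp) -> no flip
Dir SW: first cell '.' (not opp) -> no flip
Dir S: opp run (3,2), next='.' -> no flip
Dir SE: opp run (3,3) capped by W -> flip
All flips: (3,3)

Answer: ........
........
..W.WB..
..BWB...
...BW...
........
........
........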